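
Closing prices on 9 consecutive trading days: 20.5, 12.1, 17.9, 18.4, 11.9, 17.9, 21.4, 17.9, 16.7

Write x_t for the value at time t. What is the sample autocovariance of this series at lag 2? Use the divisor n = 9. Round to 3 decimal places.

-3.393

Mean x̄ = (20.5 + 12.1 + 17.9 + 18.4 + 11.9 + 17.9 + 21.4 + 17.9 + 16.7)/9 = 17.1889
Σ_{t=1}^{7}(x_t−x̄)(x_{t+2}−x̄) = -30.5336
γ_2 = -30.5336 / 9 = -3.393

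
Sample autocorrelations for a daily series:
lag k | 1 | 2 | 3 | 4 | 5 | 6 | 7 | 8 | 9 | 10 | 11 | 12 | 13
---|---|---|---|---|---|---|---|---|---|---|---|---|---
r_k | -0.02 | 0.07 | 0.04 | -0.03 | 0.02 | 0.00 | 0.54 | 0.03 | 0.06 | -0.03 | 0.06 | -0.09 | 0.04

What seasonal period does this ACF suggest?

7

The largest autocorrelation is r_7 = 0.54; the remaining lags stay at or below 0.07.
The dominant spike at lag 7 indicates a seasonal period of 7.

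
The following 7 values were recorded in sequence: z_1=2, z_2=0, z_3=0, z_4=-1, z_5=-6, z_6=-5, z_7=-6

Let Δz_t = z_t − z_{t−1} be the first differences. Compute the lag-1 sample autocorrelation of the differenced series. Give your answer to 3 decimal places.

First differences Δz: -2, 0, -1, -5, 1, -1
Mean of differences = -1.3333
Numerator Σ(Δz_t−Δz̄)(Δz_{t+1}−Δz̄) = -9.4444
Denominator Σ(Δz_t−Δz̄)² = 21.3333
r_1(Δz) = -9.4444 / 21.3333 = -0.443

-0.443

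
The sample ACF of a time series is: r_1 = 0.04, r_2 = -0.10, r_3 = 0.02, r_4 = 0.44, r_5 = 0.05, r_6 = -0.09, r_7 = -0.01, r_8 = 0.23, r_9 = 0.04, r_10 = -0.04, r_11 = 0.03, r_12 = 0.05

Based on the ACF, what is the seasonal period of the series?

The largest autocorrelation is r_4 = 0.44, with a weaker echo at lag 8 (0.23); the remaining lags stay at or below 0.05.
The dominant spike at lag 4 indicates a seasonal period of 4.

4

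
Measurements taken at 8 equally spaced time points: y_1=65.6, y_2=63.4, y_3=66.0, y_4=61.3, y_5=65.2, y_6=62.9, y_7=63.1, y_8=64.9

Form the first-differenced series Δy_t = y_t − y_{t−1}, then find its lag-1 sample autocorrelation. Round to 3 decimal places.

-0.791

First differences Δy: -2.2, 2.6, -4.7, 3.9, -2.3, 0.2, 1.8
Mean of differences = -0.1000
Numerator Σ(Δy_t−Δȳ)(Δy_{t+1}−Δȳ) = -45.3800
Denominator Σ(Δy_t−Δȳ)² = 57.4000
r_1(Δy) = -45.3800 / 57.4000 = -0.791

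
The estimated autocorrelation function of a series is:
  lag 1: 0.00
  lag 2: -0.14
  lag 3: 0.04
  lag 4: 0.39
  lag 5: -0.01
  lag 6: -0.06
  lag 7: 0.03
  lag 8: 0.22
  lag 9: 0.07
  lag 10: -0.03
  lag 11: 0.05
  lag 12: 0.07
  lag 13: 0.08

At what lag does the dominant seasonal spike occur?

The largest autocorrelation is r_4 = 0.39, with a weaker echo at lag 8 (0.22); the remaining lags stay at or below 0.08.
The dominant spike at lag 4 indicates a seasonal period of 4.

4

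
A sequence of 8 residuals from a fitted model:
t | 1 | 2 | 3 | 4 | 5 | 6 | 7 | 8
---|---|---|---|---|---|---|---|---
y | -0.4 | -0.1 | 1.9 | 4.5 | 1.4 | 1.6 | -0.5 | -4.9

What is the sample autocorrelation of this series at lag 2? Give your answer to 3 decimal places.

Mean ȳ = (-0.4 − 0.1 + 1.9 + 4.5 + 1.4 + 1.6 − 0.5 − 4.9)/8 = 0.4375
Deviations from mean: -0.8375, -0.5375, 1.4625, 4.0625, 0.9625, 1.1625, -0.9375, -5.3375
Numerator Σ_{t=1}^{6}(y_t−ȳ)(y_{t+2}−ȳ) = -4.3853
Denominator Σ(y_t−ȳ)² = 51.2788
r_2 = -4.3853 / 51.2788 = -0.086

-0.086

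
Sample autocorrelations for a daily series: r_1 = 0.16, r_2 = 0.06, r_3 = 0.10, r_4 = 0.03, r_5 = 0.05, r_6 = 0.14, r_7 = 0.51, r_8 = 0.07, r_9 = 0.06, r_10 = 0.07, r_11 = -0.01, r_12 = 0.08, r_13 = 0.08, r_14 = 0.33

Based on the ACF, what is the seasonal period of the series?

The largest autocorrelation is r_7 = 0.51, with a weaker echo at lag 14 (0.33); the remaining lags stay at or below 0.16.
The dominant spike at lag 7 indicates a seasonal period of 7.

7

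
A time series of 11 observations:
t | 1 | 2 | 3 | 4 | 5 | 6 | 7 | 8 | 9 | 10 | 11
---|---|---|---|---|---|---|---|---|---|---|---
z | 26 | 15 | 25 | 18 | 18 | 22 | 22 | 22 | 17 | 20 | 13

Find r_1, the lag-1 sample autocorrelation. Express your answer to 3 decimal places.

-0.386

Mean z̄ = (26 + 15 + 25 + 18 + 18 + 22 + 22 + 22 + 17 + 20 + 13)/11 = 19.8182
Numerator Σ_{t=1}^{10}(z_t−z̄)(z_{t+1}−z̄) = -63.2149
Denominator Σ(z_t−z̄)² = 163.6364
r_1 = -63.2149 / 163.6364 = -0.386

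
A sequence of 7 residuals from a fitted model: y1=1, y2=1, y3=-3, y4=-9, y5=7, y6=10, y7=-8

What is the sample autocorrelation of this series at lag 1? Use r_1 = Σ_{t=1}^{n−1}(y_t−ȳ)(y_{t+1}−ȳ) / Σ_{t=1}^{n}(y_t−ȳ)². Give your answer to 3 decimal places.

-0.155

Mean ȳ = (1 + 1 − 3 − 9 + 7 + 10 − 8)/7 = -0.1429
Σ(y_t−ȳ)(y_{t+1}−ȳ) = (1.3061) + (-3.2653) + (25.3061) + (-63.2653) + (72.4490) + (-79.6939) = -47.1633
Denominator Σ(y_t−ȳ)² = 304.8571
r_1 = -47.1633 / 304.8571 = -0.155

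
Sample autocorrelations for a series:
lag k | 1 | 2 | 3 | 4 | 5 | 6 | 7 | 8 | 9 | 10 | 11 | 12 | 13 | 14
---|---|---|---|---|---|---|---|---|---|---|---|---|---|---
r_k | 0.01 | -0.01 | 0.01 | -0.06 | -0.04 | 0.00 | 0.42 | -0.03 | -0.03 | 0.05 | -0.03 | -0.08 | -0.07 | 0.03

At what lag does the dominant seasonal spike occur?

7

The largest autocorrelation is r_7 = 0.42; the remaining lags stay at or below 0.05.
The dominant spike at lag 7 indicates a seasonal period of 7.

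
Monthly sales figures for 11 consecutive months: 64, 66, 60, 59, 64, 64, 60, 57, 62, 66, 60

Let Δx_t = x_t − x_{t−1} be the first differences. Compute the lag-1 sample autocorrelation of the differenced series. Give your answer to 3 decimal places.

-0.109

First differences Δx: 2, -6, -1, 5, 0, -4, -3, 5, 4, -6
Mean of differences = -0.4000
Numerator Σ(Δx_t−Δx̄)(Δx_{t+1}−Δx̄) = -18.1600
Denominator Σ(Δx_t−Δx̄)² = 166.4000
r_1(Δx) = -18.1600 / 166.4000 = -0.109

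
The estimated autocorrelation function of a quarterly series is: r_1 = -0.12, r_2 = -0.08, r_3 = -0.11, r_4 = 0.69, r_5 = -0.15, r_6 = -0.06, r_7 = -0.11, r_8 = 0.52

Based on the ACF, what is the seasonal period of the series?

4

The largest autocorrelation is r_4 = 0.69, with a weaker echo at lag 8 (0.52); the remaining lags stay at or below -0.06.
The dominant spike at lag 4 indicates a seasonal period of 4.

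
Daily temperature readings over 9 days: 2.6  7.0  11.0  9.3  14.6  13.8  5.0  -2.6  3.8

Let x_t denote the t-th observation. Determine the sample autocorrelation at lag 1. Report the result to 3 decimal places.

0.451

Mean x̄ = (2.6 + 7.0 + 11.0 + 9.3 + 14.6 + 13.8 + 5.0 − 2.6 + 3.8)/9 = 7.1667
Numerator Σ_{t=1}^{8}(x_t−x̄)(x_{t+1}−x̄) = 113.1356
Denominator Σ(x_t−x̄)² = 250.8000
r_1 = 113.1356 / 250.8000 = 0.451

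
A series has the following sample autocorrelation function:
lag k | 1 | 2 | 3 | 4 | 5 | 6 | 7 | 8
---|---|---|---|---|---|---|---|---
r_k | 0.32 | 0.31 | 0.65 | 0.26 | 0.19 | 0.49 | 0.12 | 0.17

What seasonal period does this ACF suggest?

3

The largest autocorrelation is r_3 = 0.65, with a weaker echo at lag 6 (0.49); the remaining lags stay at or below 0.32. The elevated value at lag 1 (0.32), dropping to 0.31 at lag 2, reflects decaying short-term dependence rather than seasonality.
The dominant spike at lag 3 indicates a seasonal period of 3.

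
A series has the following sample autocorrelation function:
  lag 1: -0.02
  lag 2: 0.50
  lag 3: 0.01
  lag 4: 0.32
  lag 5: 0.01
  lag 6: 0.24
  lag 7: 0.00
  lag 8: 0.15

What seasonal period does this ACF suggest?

2

The largest autocorrelation is r_2 = 0.50, with weaker echoes at lags 4 (0.32), 6 (0.24) and 8 (0.15); the remaining lags stay at or below 0.01.
The dominant spike at lag 2 indicates a seasonal period of 2.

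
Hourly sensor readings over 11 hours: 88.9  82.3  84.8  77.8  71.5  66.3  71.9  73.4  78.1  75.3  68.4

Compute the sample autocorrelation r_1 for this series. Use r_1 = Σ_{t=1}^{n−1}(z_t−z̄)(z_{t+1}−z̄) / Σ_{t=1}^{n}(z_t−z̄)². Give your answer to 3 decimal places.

Mean z̄ = (88.9 + 82.3 + 84.8 + 77.8 + 71.5 + 66.3 + 71.9 + 73.4 + 78.1 + 75.3 + 68.4)/11 = 76.2455
Numerator Σ_{t=1}^{10}(z_t−z̄)(z_{t+1}−z̄) = 237.4979
Denominator Σ(z_t−z̄)² = 486.6873
r_1 = 237.4979 / 486.6873 = 0.488

0.488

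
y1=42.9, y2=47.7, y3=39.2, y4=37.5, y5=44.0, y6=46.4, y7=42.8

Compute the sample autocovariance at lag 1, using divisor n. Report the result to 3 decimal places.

-0.033

Mean ȳ = (42.9 + 47.7 + 39.2 + 37.5 + 44.0 + 46.4 + 42.8)/7 = 42.9286
Σ_{t=1}^{6}(y_t−ȳ)(y_{t+1}−ȳ) = -0.2294
γ_1 = -0.2294 / 7 = -0.033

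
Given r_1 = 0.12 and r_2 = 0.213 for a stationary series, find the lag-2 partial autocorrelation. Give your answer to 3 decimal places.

0.202

φ_{22} = (r_2 − r_1²) / (1 − r_1²)
r_1² = (0.12)² = 0.0144
Numerator = 0.213 − 0.0144 = 0.1986; denominator = 1 − 0.0144 = 0.9856
φ_{22} = 0.1986 / 0.9856 = 0.202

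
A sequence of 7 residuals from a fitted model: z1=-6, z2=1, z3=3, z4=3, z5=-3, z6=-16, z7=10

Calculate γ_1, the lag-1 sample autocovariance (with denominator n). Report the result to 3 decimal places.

-18.574

Mean z̄ = (-6 + 1 + 3 + 3 − 3 − 16 + 10)/7 = -1.1429
Deviations: -4.8571, 2.1429, 4.1429, 4.1429, -1.8571, -14.8571, 11.1429
Σ_{t=1}^{6}(z_t−z̄)(z_{t+1}−z̄) = -130.0204
γ_1 = -130.0204 / 7 = -18.574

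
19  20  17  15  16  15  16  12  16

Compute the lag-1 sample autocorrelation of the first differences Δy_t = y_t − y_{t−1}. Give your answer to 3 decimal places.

First differences Δy: 1, -3, -2, 1, -1, 1, -4, 4
Mean of differences = -0.3750
Numerator Σ(Δy_t−Δȳ)(Δy_{t+1}−Δȳ) = -24.1406
Denominator Σ(Δy_t−Δȳ)² = 47.8750
r_1(Δy) = -24.1406 / 47.8750 = -0.504

-0.504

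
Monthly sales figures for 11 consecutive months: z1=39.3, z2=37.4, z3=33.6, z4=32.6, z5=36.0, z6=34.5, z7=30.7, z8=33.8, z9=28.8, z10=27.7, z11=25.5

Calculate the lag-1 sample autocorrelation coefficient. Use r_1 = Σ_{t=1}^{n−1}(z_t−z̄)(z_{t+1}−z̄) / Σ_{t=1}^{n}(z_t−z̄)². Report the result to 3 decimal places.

Mean z̄ = (39.3 + 37.4 + 33.6 + 32.6 + 36.0 + 34.5 + 30.7 + 33.8 + 28.8 + 27.7 + 25.5)/11 = 32.7182
Numerator Σ_{t=1}^{10}(z_t−z̄)(z_{t+1}−z̄) = 86.1651
Denominator Σ(z_t−z̄)² = 177.8564
r_1 = 86.1651 / 177.8564 = 0.484

0.484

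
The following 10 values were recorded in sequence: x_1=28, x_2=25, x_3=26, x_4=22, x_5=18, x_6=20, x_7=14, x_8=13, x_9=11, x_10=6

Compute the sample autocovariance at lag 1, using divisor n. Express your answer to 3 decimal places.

28.741

Mean x̄ = (28 + 25 + 26 + 22 + 18 + 20 + 14 + 13 + 11 + 6)/10 = 18.3000
Σ_{t=1}^{9}(x_t−x̄)(x_{t+1}−x̄) = 287.4100
γ_1 = 287.4100 / 10 = 28.741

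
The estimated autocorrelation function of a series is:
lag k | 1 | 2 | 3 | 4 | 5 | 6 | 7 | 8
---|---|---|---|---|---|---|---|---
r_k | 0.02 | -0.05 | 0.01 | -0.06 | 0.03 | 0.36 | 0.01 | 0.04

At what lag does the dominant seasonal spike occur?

6

The largest autocorrelation is r_6 = 0.36; the remaining lags stay at or below 0.04.
The dominant spike at lag 6 indicates a seasonal period of 6.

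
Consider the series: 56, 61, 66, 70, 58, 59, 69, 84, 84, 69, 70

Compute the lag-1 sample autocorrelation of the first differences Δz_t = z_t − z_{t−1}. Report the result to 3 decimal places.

First differences Δz: 5, 5, 4, -12, 1, 10, 15, 0, -15, 1
Mean of differences = 1.4000
Numerator Σ(Δz_t−Δz̄)(Δz_{t+1}−Δz̄) = 116.8400
Denominator Σ(Δz_t−Δz̄)² = 742.4000
r_1(Δz) = 116.8400 / 742.4000 = 0.157

0.157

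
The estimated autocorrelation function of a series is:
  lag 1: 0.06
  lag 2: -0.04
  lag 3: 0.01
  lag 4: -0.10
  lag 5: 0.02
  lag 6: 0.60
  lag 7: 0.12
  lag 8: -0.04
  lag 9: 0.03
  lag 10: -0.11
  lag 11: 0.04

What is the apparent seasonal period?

The largest autocorrelation is r_6 = 0.60; the remaining lags stay at or below 0.12.
The dominant spike at lag 6 indicates a seasonal period of 6.

6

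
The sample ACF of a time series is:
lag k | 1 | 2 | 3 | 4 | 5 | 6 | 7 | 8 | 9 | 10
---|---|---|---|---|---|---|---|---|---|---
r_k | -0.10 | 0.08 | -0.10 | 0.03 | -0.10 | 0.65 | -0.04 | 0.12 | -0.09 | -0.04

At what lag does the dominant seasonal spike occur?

The largest autocorrelation is r_6 = 0.65; the remaining lags stay at or below 0.12.
The dominant spike at lag 6 indicates a seasonal period of 6.

6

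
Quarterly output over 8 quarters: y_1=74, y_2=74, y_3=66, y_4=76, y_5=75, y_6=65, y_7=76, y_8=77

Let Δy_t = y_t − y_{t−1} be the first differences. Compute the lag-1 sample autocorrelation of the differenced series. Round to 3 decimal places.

-0.467

First differences Δy: 0, -8, 10, -1, -10, 11, 1
Mean of differences = 0.4286
Numerator Σ(Δy_t−Δȳ)(Δy_{t+1}−Δȳ) = -180.0408
Denominator Σ(Δy_t−Δȳ)² = 385.7143
r_1(Δy) = -180.0408 / 385.7143 = -0.467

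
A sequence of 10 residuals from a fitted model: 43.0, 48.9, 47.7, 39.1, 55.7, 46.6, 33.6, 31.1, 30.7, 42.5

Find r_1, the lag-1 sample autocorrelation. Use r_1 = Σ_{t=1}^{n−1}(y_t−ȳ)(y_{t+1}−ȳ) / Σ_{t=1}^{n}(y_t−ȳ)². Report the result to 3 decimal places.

0.362

Mean ȳ = (43.0 + 48.9 + 47.7 + 39.1 + 55.7 + 46.6 + 33.6 + 31.1 + 30.7 + 42.5)/10 = 41.8900
Numerator Σ_{t=1}^{9}(y_t−ȳ)(y_{t+1}−ȳ) = 223.1319
Denominator Σ(y_t−ȳ)² = 615.5490
r_1 = 223.1319 / 615.5490 = 0.362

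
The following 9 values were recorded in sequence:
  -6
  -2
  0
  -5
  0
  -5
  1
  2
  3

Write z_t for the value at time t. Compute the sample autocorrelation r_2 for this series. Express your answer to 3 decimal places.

0.141

Mean z̄ = (-6 − 2 + 0 − 5 + 0 − 5 + 1 + 2 + 3)/9 = -1.3333
Σ(z_t−z̄)(z_{t+2}−z̄) = (-6.2222) + (2.4444) + (1.7778) + (13.4444) + (3.1111) + (-12.2222) + (10.1111) = 12.4444
Denominator Σ(z_t−z̄)² = 88.0000
r_2 = 12.4444 / 88.0000 = 0.141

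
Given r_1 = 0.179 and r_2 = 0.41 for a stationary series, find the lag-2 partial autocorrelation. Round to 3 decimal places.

φ_{22} = (r_2 − r_1²) / (1 − r_1²)
r_1² = (0.179)² = 0.032041
Numerator = 0.41 − 0.0320 = 0.3780; denominator = 1 − 0.0320 = 0.9680
φ_{22} = 0.3780 / 0.9680 = 0.390

0.390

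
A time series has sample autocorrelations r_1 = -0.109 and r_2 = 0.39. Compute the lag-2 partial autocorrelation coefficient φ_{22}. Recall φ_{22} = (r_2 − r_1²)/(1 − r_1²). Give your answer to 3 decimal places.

0.383

φ_{22} = (r_2 − r_1²) / (1 − r_1²)
r_1² = (-0.109)² = 0.011881
Numerator = 0.39 − 0.0119 = 0.3781; denominator = 1 − 0.0119 = 0.9881
φ_{22} = 0.3781 / 0.9881 = 0.383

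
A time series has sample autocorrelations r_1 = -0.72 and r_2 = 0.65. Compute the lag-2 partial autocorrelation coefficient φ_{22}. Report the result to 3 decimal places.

0.273

φ_{22} = (r_2 − r_1²) / (1 − r_1²)
r_1² = (-0.72)² = 0.5184
Numerator = 0.65 − 0.5184 = 0.1316; denominator = 1 − 0.5184 = 0.4816
φ_{22} = 0.1316 / 0.4816 = 0.273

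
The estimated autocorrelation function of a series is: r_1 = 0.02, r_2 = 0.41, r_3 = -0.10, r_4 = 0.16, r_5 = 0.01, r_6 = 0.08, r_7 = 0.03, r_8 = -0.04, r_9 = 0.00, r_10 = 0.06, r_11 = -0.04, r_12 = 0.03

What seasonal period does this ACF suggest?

2

The largest autocorrelation is r_2 = 0.41, with a weaker echo at lag 4 (0.16); the remaining lags stay at or below 0.08.
The dominant spike at lag 2 indicates a seasonal period of 2.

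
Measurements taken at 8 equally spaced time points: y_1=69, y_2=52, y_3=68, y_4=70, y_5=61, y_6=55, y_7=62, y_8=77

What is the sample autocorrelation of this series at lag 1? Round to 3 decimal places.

-0.164

Mean ȳ = (69 + 52 + 68 + 70 + 61 + 55 + 62 + 77)/8 = 64.2500
Deviations from mean: 4.7500, -12.2500, 3.7500, 5.7500, -3.2500, -9.2500, -2.2500, 12.7500
Σ(y_t−ȳ)(y_{t+1}−ȳ) = (-58.1875) + (-45.9375) + (21.5625) + (-18.6875) + (30.0625) + (20.8125) + (-28.6875) = -79.0625
Denominator Σ(y_t−ȳ)² = 483.5000
r_1 = -79.0625 / 483.5000 = -0.164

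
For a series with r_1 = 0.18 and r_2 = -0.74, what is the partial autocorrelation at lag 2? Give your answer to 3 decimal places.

-0.798

φ_{22} = (r_2 − r_1²) / (1 − r_1²)
r_1² = (0.18)² = 0.0324
Numerator = -0.74 − 0.0324 = -0.7724; denominator = 1 − 0.0324 = 0.9676
φ_{22} = -0.7724 / 0.9676 = -0.798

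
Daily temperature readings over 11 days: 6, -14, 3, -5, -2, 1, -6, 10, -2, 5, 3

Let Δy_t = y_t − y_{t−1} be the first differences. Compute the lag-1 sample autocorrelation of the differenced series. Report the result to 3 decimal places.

First differences Δy: -20, 17, -8, 3, 3, -7, 16, -12, 7, -2
Mean of differences = -0.3000
Numerator Σ(Δy_t−Δȳ)(Δy_{t+1}−Δȳ) = -908.3900
Denominator Σ(Δy_t−Δȳ)² = 1272.1000
r_1(Δy) = -908.3900 / 1272.1000 = -0.714

-0.714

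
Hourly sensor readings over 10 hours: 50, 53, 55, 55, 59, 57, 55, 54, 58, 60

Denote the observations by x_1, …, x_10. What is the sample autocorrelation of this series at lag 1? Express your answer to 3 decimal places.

Mean x̄ = (50 + 53 + 55 + 55 + 59 + 57 + 55 + 54 + 58 + 60)/10 = 55.6000
Numerator Σ_{t=1}^{9}(x_t−x̄)(x_{t+1}−x̄) = 26.0400
Denominator Σ(x_t−x̄)² = 80.4000
r_1 = 26.0400 / 80.4000 = 0.324

0.324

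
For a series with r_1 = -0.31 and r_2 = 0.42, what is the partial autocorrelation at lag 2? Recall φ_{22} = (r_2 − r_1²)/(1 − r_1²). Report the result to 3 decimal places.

0.358

φ_{22} = (r_2 − r_1²) / (1 − r_1²)
r_1² = (-0.31)² = 0.0961
Numerator = 0.42 − 0.0961 = 0.3239; denominator = 1 − 0.0961 = 0.9039
φ_{22} = 0.3239 / 0.9039 = 0.358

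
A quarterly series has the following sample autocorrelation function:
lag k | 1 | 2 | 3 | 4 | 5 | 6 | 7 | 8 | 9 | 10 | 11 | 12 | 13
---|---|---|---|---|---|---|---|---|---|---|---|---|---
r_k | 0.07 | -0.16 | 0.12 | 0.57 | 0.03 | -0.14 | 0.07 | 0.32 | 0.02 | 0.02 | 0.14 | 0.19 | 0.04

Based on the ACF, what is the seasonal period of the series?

4

The largest autocorrelation is r_4 = 0.57, with weaker echoes at lags 8 (0.32) and 12 (0.19); the remaining lags stay at or below 0.14.
The dominant spike at lag 4 indicates a seasonal period of 4.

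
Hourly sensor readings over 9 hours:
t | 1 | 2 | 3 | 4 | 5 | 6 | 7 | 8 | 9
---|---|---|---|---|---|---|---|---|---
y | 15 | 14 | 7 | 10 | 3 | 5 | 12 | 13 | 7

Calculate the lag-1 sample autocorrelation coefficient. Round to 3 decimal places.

0.188

Mean ȳ = (15 + 14 + 7 + 10 + 3 + 5 + 12 + 13 + 7)/9 = 9.5556
Numerator Σ_{t=1}^{8}(y_t−ȳ)(y_{t+1}−ȳ) = 27.1358
Denominator Σ(y_t−ȳ)² = 144.2222
r_1 = 27.1358 / 144.2222 = 0.188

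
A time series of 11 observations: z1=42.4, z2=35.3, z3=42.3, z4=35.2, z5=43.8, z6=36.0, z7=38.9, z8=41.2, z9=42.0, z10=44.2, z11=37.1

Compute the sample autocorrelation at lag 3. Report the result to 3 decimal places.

Mean z̄ = (42.4 + 35.3 + 42.3 + 35.2 + 43.8 + 36.0 + 38.9 + 41.2 + 42.0 + 44.2 + 37.1)/11 = 39.8545
Numerator Σ_{t=1}^{8}(z_t−z̄)(z_{t+3}−z̄) = -45.6162
Denominator Σ(z_t−z̄)² = 119.0873
r_3 = -45.6162 / 119.0873 = -0.383

-0.383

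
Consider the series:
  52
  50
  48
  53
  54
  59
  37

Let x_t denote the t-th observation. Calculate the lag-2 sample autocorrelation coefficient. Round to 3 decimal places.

-0.140

Mean x̄ = (52 + 50 + 48 + 53 + 54 + 59 + 37)/7 = 50.4286
Deviations from mean: 1.5714, -0.4286, -2.4286, 2.5714, 3.5714, 8.5714, -13.4286
Σ(x_t−x̄)(x_{t+2}−x̄) = (-3.8163) + (-1.1020) + (-8.6735) + (22.0408) + (-47.9592) = -39.5102
Denominator Σ(x_t−x̄)² = 281.7143
r_2 = -39.5102 / 281.7143 = -0.140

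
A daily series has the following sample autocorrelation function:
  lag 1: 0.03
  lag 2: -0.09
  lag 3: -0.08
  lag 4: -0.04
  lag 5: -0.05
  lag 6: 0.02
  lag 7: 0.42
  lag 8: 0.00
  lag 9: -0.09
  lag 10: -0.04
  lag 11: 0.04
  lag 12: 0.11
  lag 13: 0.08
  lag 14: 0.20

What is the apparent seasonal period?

7

The largest autocorrelation is r_7 = 0.42, with a weaker echo at lag 14 (0.20); the remaining lags stay at or below 0.11.
The dominant spike at lag 7 indicates a seasonal period of 7.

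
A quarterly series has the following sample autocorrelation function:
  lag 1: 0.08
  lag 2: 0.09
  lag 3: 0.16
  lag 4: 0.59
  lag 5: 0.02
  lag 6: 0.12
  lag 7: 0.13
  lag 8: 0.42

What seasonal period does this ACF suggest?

4

The largest autocorrelation is r_4 = 0.59, with a weaker echo at lag 8 (0.42); the remaining lags stay at or below 0.16.
The dominant spike at lag 4 indicates a seasonal period of 4.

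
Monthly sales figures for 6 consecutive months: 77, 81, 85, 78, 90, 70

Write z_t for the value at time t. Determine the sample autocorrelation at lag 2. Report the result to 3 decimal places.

Mean z̄ = (77 + 81 + 85 + 78 + 90 + 70)/6 = 80.1667
Deviations from mean: -3.1667, 0.8333, 4.8333, -2.1667, 9.8333, -10.1667
Σ(z_t−z̄)(z_{t+2}−z̄) = (-15.3056) + (-1.8056) + (47.5278) + (22.0278) = 52.4444
Denominator Σ(z_t−z̄)² = 238.8333
r_2 = 52.4444 / 238.8333 = 0.220

0.220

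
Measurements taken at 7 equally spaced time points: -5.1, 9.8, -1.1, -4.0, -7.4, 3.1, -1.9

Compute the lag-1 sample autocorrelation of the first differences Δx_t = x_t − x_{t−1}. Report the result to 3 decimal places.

First differences Δx: 14.9, -10.9, -2.9, -3.4, 10.5, -5.0
Mean of differences = 0.5333
Numerator Σ(Δx_t−Δx̄)(Δx_{t+1}−Δx̄) = -205.8511
Denominator Σ(Δx_t−Δx̄)² = 494.3333
r_1(Δx) = -205.8511 / 494.3333 = -0.416

-0.416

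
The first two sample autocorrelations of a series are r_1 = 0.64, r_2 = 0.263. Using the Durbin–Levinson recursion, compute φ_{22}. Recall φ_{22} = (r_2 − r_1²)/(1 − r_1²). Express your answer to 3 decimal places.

-0.248

φ_{22} = (r_2 − r_1²) / (1 − r_1²)
r_1² = (0.64)² = 0.4096
Numerator = 0.263 − 0.4096 = -0.1466; denominator = 1 − 0.4096 = 0.5904
φ_{22} = -0.1466 / 0.5904 = -0.248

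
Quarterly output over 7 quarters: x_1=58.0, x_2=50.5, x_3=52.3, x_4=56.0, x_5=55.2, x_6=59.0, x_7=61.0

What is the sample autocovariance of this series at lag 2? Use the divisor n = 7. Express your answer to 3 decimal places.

-1.206

Mean x̄ = (58.0 + 50.5 + 52.3 + 56.0 + 55.2 + 59.0 + 61.0)/7 = 56.0000
Deviations: 2.0000, -5.5000, -3.7000, 0.0000, -0.8000, 3.0000, 5.0000
Σ_{t=1}^{5}(x_t−x̄)(x_{t+2}−x̄) = -8.4400
γ_2 = -8.4400 / 7 = -1.206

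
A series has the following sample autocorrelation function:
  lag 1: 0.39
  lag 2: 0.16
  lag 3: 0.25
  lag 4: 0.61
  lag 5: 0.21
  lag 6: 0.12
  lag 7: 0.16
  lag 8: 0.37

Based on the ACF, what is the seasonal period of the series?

4

The largest autocorrelation is r_4 = 0.61; the remaining lags stay at or below 0.39. The elevated value at lag 1 (0.39), dropping to 0.16 at lag 2, reflects decaying short-term dependence rather than seasonality.
The dominant spike at lag 4 indicates a seasonal period of 4.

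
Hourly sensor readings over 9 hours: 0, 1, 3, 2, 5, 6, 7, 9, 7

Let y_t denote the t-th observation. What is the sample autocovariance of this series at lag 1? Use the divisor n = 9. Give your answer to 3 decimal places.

Mean ȳ = (0 + 1 + 3 + 2 + 5 + 6 + 7 + 9 + 7)/9 = 4.4444
Σ_{t=1}^{8}(y_t−ȳ)(y_{t+1}−ȳ) = 50.5802
γ_1 = 50.5802 / 9 = 5.620

5.620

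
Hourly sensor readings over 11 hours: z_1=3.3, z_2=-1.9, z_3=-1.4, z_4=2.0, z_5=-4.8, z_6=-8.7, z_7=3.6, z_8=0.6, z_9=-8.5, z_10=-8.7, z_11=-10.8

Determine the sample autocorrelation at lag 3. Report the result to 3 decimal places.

Mean z̄ = (3.3 − 1.9 − 1.4 + 2.0 − 4.8 − 8.7 + 3.6 + 0.6 − 8.5 − 8.7 − 10.8)/11 = -3.2091
Numerator Σ_{t=1}^{8}(z_t−z̄)(z_{t+3}−z̄) = 14.0488
Denominator Σ(z_t−z̄)² = 283.8091
r_3 = 14.0488 / 283.8091 = 0.050

0.050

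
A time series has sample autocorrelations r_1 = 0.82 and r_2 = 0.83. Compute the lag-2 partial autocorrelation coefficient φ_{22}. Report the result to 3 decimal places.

0.481

φ_{22} = (r_2 − r_1²) / (1 − r_1²)
r_1² = (0.82)² = 0.6724
Numerator = 0.83 − 0.6724 = 0.1576; denominator = 1 − 0.6724 = 0.3276
φ_{22} = 0.1576 / 0.3276 = 0.481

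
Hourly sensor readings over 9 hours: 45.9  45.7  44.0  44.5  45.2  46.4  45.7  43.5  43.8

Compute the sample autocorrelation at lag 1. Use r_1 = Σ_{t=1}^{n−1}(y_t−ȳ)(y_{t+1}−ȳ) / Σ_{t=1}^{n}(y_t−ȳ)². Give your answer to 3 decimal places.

0.268

Mean ȳ = (45.9 + 45.7 + 44.0 + 44.5 + 45.2 + 46.4 + 45.7 + 43.5 + 43.8)/9 = 44.9667
Numerator Σ_{t=1}^{8}(y_t−ȳ)(y_{t+1}−ȳ) = 2.3389
Denominator Σ(y_t−ȳ)² = 8.7200
r_1 = 2.3389 / 8.7200 = 0.268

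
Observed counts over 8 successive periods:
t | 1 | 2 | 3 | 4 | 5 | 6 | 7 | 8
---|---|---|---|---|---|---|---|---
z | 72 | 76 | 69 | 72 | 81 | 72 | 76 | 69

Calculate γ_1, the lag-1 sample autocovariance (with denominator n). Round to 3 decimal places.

-5.643

Mean z̄ = (72 + 76 + 69 + 72 + 81 + 72 + 76 + 69)/8 = 73.3750
Σ_{t=1}^{7}(z_t−z̄)(z_{t+1}−z̄) = -45.1406
γ_1 = -45.1406 / 8 = -5.643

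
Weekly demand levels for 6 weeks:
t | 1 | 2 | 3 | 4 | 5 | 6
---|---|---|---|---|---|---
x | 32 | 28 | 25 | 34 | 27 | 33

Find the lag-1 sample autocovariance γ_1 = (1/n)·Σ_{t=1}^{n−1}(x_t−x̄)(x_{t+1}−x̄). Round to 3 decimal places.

Mean x̄ = (32 + 28 + 25 + 34 + 27 + 33)/6 = 29.8333
Deviations: 2.1667, -1.8333, -4.8333, 4.1667, -2.8333, 3.1667
Σ_{t=1}^{5}(x_t−x̄)(x_{t+1}−x̄) = -36.0278
γ_1 = -36.0278 / 6 = -6.005

-6.005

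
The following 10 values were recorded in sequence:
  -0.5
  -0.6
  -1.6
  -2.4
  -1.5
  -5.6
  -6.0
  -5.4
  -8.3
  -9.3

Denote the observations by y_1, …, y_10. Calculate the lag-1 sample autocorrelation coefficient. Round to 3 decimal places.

Mean ȳ = (-0.5 − 0.6 − 1.6 − 2.4 − 1.5 − 5.6 − 6.0 − 5.4 − 8.3 − 9.3)/10 = -4.1200
Numerator Σ_{t=1}^{9}(y_t−ȳ)(y_{t+1}−ȳ) = 58.7676
Denominator Σ(y_t−ȳ)² = 93.3360
r_1 = 58.7676 / 93.3360 = 0.630

0.630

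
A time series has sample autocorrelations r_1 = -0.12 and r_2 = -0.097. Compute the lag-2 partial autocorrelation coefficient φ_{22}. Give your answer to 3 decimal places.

φ_{22} = (r_2 − r_1²) / (1 − r_1²)
r_1² = (-0.12)² = 0.0144
Numerator = -0.097 − 0.0144 = -0.1114; denominator = 1 − 0.0144 = 0.9856
φ_{22} = -0.1114 / 0.9856 = -0.113

-0.113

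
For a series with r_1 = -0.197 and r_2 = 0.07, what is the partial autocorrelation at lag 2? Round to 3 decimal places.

φ_{22} = (r_2 − r_1²) / (1 − r_1²)
r_1² = (-0.197)² = 0.038809
Numerator = 0.07 − 0.0388 = 0.0312; denominator = 1 − 0.0388 = 0.9612
φ_{22} = 0.0312 / 0.9612 = 0.032

0.032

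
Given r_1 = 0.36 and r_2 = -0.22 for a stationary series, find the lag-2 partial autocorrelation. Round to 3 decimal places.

-0.402

φ_{22} = (r_2 − r_1²) / (1 − r_1²)
r_1² = (0.36)² = 0.1296
Numerator = -0.22 − 0.1296 = -0.3496; denominator = 1 − 0.1296 = 0.8704
φ_{22} = -0.3496 / 0.8704 = -0.402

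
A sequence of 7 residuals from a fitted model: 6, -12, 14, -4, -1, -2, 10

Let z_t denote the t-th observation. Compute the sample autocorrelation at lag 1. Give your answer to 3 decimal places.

Mean z̄ = (6 − 12 + 14 − 4 − 1 − 2 + 10)/7 = 1.5714
Numerator Σ_{t=1}^{6}(z_t−z̄)(z_{t+1}−z̄) = -304.6122
Denominator Σ(z_t−z̄)² = 479.7143
r_1 = -304.6122 / 479.7143 = -0.635

-0.635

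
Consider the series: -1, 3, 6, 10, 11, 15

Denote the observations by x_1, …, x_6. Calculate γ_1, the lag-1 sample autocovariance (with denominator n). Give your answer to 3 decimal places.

Mean x̄ = (-1 + 3 + 6 + 10 + 11 + 15)/6 = 7.3333
Deviations: -8.3333, -4.3333, -1.3333, 2.6667, 3.6667, 7.6667
Σ_{t=1}^{5}(x_t−x̄)(x_{t+1}−x̄) = 76.2222
γ_1 = 76.2222 / 6 = 12.704

12.704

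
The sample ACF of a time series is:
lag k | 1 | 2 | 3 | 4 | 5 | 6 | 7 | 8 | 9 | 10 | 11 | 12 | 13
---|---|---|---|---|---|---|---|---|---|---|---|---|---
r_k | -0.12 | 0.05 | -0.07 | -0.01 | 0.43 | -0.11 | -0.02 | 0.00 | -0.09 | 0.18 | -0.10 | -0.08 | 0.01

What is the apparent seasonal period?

The largest autocorrelation is r_5 = 0.43, with a weaker echo at lag 10 (0.18); the remaining lags stay at or below 0.05.
The dominant spike at lag 5 indicates a seasonal period of 5.

5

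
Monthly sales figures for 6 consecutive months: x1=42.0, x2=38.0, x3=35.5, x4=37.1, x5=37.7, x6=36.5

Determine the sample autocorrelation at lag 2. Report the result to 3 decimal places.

Mean x̄ = (42.0 + 38.0 + 35.5 + 37.1 + 37.7 + 36.5)/6 = 37.8000
Σ(x_t−x̄)(x_{t+2}−x̄) = (-9.6600) + (-0.1400) + (0.2300) + (0.9100) = -8.6600
Denominator Σ(x_t−x̄)² = 25.1600
r_2 = -8.6600 / 25.1600 = -0.344

-0.344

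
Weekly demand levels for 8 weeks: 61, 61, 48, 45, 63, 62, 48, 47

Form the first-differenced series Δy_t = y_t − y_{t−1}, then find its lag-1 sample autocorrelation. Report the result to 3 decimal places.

First differences Δy: 0, -13, -3, 18, -1, -14, -1
Mean of differences = -2.0000
Numerator Σ(Δy_t−Δȳ)(Δy_{t+1}−Δȳ) = -35.0000
Denominator Σ(Δy_t−Δȳ)² = 672.0000
r_1(Δy) = -35.0000 / 672.0000 = -0.052

-0.052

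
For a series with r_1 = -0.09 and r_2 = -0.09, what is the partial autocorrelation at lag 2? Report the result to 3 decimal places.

φ_{22} = (r_2 − r_1²) / (1 − r_1²)
r_1² = (-0.09)² = 0.0081
Numerator = -0.09 − 0.0081 = -0.0981; denominator = 1 − 0.0081 = 0.9919
φ_{22} = -0.0981 / 0.9919 = -0.099

-0.099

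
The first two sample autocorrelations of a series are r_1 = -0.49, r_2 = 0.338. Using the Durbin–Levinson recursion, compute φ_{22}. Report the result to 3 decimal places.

φ_{22} = (r_2 − r_1²) / (1 − r_1²)
r_1² = (-0.49)² = 0.2401
Numerator = 0.338 − 0.2401 = 0.0979; denominator = 1 − 0.2401 = 0.7599
φ_{22} = 0.0979 / 0.7599 = 0.129

0.129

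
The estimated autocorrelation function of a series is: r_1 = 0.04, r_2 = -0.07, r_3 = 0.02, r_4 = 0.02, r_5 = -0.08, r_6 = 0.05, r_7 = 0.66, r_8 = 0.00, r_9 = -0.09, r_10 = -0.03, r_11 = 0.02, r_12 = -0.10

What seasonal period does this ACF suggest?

The largest autocorrelation is r_7 = 0.66; the remaining lags stay at or below 0.05.
The dominant spike at lag 7 indicates a seasonal period of 7.

7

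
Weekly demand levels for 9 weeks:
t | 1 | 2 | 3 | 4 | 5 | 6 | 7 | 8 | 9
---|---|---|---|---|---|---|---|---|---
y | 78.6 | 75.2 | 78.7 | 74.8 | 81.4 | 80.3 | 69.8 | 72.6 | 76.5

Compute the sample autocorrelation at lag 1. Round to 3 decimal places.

0.013

Mean ȳ = (78.6 + 75.2 + 78.7 + 74.8 + 81.4 + 80.3 + 69.8 + 72.6 + 76.5)/9 = 76.4333
Numerator Σ_{t=1}^{8}(y_t−ȳ)(y_{t+1}−ȳ) = 1.4456
Denominator Σ(y_t−ȳ)² = 112.3400
r_1 = 1.4456 / 112.3400 = 0.013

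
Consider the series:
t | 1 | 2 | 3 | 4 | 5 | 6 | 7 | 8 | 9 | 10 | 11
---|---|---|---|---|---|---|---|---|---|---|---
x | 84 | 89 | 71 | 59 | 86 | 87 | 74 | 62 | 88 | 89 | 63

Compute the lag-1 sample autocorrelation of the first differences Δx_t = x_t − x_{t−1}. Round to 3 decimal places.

First differences Δx: 5, -18, -12, 27, 1, -13, -12, 26, 1, -26
Mean of differences = -2.1000
Numerator Σ(Δx_t−Δx̄)(Δx_{t+1}−Δx̄) = -344.4100
Denominator Σ(Δx_t−Δx̄)² = 2844.9000
r_1(Δx) = -344.4100 / 2844.9000 = -0.121

-0.121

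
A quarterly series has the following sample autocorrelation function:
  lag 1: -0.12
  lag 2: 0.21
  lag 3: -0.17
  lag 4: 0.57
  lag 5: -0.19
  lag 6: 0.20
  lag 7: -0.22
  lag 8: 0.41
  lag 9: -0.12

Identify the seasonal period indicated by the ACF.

4

The largest autocorrelation is r_4 = 0.57, with a weaker echo at lag 8 (0.41); the remaining lags stay at or below 0.21.
The dominant spike at lag 4 indicates a seasonal period of 4.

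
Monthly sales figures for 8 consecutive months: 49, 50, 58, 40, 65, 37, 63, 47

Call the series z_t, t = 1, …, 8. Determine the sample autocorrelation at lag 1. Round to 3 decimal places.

Mean z̄ = (49 + 50 + 58 + 40 + 65 + 37 + 63 + 47)/8 = 51.1250
Deviations from mean: -2.1250, -1.1250, 6.8750, -11.1250, 13.8750, -14.1250, 11.8750, -4.1250
Numerator Σ_{t=1}^{7}(z_t−z̄)(z_{t+1}−z̄) = -648.8906
Denominator Σ(z_t−z̄)² = 726.8750
r_1 = -648.8906 / 726.8750 = -0.893

-0.893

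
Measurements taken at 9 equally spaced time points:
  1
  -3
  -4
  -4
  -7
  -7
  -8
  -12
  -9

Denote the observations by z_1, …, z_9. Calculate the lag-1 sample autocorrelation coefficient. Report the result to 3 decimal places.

0.533

Mean z̄ = (1 − 3 − 4 − 4 − 7 − 7 − 8 − 12 − 9)/9 = -5.8889
Numerator Σ_{t=1}^{8}(z_t−z̄)(z_{t+1}−z̄) = 62.3210
Denominator Σ(z_t−z̄)² = 116.8889
r_1 = 62.3210 / 116.8889 = 0.533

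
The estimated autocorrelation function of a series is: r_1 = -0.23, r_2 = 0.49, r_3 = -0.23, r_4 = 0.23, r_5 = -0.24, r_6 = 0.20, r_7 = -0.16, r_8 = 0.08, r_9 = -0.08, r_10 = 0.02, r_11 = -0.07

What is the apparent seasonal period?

The largest autocorrelation is r_2 = 0.49, with weaker echoes at lags 4 (0.23) and 6 (0.20); the remaining lags stay at or below 0.08.
The dominant spike at lag 2 indicates a seasonal period of 2.

2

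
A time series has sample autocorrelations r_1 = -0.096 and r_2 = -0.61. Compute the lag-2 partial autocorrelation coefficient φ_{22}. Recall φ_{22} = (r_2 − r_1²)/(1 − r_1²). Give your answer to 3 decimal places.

φ_{22} = (r_2 − r_1²) / (1 − r_1²)
r_1² = (-0.096)² = 0.009216
Numerator = -0.61 − 0.0092 = -0.6192; denominator = 1 − 0.0092 = 0.9908
φ_{22} = -0.6192 / 0.9908 = -0.625

-0.625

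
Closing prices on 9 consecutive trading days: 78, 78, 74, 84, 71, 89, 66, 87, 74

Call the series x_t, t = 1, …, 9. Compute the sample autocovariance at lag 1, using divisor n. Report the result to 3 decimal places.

-46.520

Mean x̄ = (78 + 78 + 74 + 84 + 71 + 89 + 66 + 87 + 74)/9 = 77.8889
Σ_{t=1}^{8}(x_t−x̄)(x_{t+1}−x̄) = -418.6790
γ_1 = -418.6790 / 9 = -46.520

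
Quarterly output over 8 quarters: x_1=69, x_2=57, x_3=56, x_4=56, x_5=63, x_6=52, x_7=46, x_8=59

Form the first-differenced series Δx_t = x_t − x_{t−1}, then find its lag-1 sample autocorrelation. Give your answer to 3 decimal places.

-0.187

First differences Δx: -12, -1, 0, 7, -11, -6, 13
Mean of differences = -1.4286
Numerator Σ(Δx_t−Δx̄)(Δx_{t+1}−Δx̄) = -94.7551
Denominator Σ(Δx_t−Δx̄)² = 505.7143
r_1(Δx) = -94.7551 / 505.7143 = -0.187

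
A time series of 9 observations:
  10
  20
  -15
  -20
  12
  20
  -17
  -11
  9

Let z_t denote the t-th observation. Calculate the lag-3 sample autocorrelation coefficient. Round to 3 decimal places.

Mean z̄ = (10 + 20 − 15 − 20 + 12 + 20 − 17 − 11 + 9)/9 = 0.8889
Σ(z_t−z̄)(z_{t+3}−z̄) = (-190.3210) + (212.3457) + (-303.6543) + (373.6790) + (-132.0988) + (155.0123) = 114.9630
Denominator Σ(z_t−z̄)² = 2152.8889
r_3 = 114.9630 / 2152.8889 = 0.053

0.053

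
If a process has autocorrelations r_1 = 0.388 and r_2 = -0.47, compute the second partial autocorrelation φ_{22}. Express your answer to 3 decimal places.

-0.731

φ_{22} = (r_2 − r_1²) / (1 − r_1²)
r_1² = (0.388)² = 0.150544
Numerator = -0.47 − 0.1505 = -0.6205; denominator = 1 − 0.1505 = 0.8495
φ_{22} = -0.6205 / 0.8495 = -0.731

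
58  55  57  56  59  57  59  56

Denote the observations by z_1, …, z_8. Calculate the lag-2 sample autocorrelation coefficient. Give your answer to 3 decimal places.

Mean z̄ = (58 + 55 + 57 + 56 + 59 + 57 + 59 + 56)/8 = 57.1250
Deviations from mean: 0.8750, -2.1250, -0.1250, -1.1250, 1.8750, -0.1250, 1.8750, -1.1250
Numerator Σ_{t=1}^{6}(z_t−z̄)(z_{t+2}−z̄) = 5.8438
Denominator Σ(z_t−z̄)² = 14.8750
r_2 = 5.8438 / 14.8750 = 0.393

0.393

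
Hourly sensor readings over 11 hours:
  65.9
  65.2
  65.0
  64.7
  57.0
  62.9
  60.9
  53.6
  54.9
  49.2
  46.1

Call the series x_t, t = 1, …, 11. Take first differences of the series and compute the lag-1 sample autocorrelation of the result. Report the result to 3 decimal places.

-0.479

First differences Δx: -0.7, -0.2, -0.3, -7.7, 5.9, -2.0, -7.3, 1.3, -5.7, -3.1
Mean of differences = -1.9800
Numerator Σ(Δx_t−Δx̄)(Δx_{t+1}−Δx̄) = -74.9504
Denominator Σ(Δx_t−Δx̄)² = 156.5960
r_1(Δx) = -74.9504 / 156.5960 = -0.479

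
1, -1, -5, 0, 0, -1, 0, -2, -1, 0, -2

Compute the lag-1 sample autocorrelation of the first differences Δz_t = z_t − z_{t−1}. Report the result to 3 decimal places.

First differences Δz: -2, -4, 5, 0, -1, 1, -2, 1, 1, -2
Mean of differences = -0.3000
Numerator Σ(Δz_t−Δz̄)(Δz_{t+1}−Δz̄) = -17.7900
Denominator Σ(Δz_t−Δz̄)² = 56.1000
r_1(Δz) = -17.7900 / 56.1000 = -0.317

-0.317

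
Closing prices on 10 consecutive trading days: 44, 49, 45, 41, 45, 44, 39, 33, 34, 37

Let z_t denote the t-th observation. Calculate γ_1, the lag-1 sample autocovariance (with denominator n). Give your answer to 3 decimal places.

Mean z̄ = (44 + 49 + 45 + 41 + 45 + 44 + 39 + 33 + 34 + 37)/10 = 41.1000
Σ_{t=1}^{9}(z_t−z̄)(z_{t+1}−z̄) = 161.7900
γ_1 = 161.7900 / 10 = 16.179

16.179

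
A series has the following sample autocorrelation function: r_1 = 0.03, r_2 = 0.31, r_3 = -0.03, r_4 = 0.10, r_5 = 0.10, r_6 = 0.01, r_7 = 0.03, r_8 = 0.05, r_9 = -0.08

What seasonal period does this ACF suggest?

2

The largest autocorrelation is r_2 = 0.31; the remaining lags stay at or below 0.10.
The dominant spike at lag 2 indicates a seasonal period of 2.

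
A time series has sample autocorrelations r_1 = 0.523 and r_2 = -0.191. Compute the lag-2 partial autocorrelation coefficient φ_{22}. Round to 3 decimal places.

-0.639

φ_{22} = (r_2 − r_1²) / (1 − r_1²)
r_1² = (0.523)² = 0.273529
Numerator = -0.191 − 0.2735 = -0.4645; denominator = 1 − 0.2735 = 0.7265
φ_{22} = -0.4645 / 0.7265 = -0.639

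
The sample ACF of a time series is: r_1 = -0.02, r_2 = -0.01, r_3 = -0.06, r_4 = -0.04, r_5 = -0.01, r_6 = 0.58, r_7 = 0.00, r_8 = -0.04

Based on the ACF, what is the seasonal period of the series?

6

The largest autocorrelation is r_6 = 0.58; the remaining lags stay at or below 0.00.
The dominant spike at lag 6 indicates a seasonal period of 6.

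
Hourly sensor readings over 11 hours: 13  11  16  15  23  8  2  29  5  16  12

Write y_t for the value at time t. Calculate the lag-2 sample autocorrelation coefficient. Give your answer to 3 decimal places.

Mean ȳ = (13 + 11 + 16 + 15 + 23 + 8 + 2 + 29 + 5 + 16 + 12)/11 = 13.6364
Numerator Σ_{t=1}^{9}(y_t−ȳ)(y_{t+2}−ȳ) = -35.2645
Denominator Σ(y_t−ȳ)² = 588.5455
r_2 = -35.2645 / 588.5455 = -0.060

-0.060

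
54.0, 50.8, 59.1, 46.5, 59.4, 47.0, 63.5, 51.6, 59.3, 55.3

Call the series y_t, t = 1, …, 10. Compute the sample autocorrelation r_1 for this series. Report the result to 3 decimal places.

Mean ȳ = (54.0 + 50.8 + 59.1 + 46.5 + 59.4 + 47.0 + 63.5 + 51.6 + 59.3 + 55.3)/10 = 54.6500
Numerator Σ_{t=1}^{9}(y_t−ȳ)(y_{t+1}−ȳ) = -231.8025
Denominator Σ(y_t−ȳ)² = 292.2250
r_1 = -231.8025 / 292.2250 = -0.793

-0.793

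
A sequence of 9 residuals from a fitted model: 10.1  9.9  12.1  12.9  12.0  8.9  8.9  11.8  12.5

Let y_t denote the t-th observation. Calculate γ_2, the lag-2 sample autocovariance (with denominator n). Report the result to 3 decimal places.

-1.433

Mean ȳ = (10.1 + 9.9 + 12.1 + 12.9 + 12.0 + 8.9 + 8.9 + 11.8 + 12.5)/9 = 11.0111
Σ_{t=1}^{7}(y_t−ȳ)(y_{t+2}−ȳ) = -12.8980
γ_2 = -12.8980 / 9 = -1.433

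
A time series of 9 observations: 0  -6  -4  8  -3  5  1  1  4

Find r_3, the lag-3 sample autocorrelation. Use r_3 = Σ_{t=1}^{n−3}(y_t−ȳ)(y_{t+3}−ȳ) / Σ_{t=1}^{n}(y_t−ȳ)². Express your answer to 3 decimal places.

0.091

Mean ȳ = (0 − 6 − 4 + 8 − 3 + 5 + 1 + 1 + 4)/9 = 0.6667
Numerator Σ_{t=1}^{6}(y_t−ȳ)(y_{t+3}−ȳ) = 15.0000
Denominator Σ(y_t−ȳ)² = 164.0000
r_3 = 15.0000 / 164.0000 = 0.091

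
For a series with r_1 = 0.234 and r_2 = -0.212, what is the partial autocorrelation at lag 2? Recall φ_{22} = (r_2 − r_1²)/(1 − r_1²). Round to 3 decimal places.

-0.282

φ_{22} = (r_2 − r_1²) / (1 − r_1²)
r_1² = (0.234)² = 0.054756
Numerator = -0.212 − 0.0548 = -0.2668; denominator = 1 − 0.0548 = 0.9452
φ_{22} = -0.2668 / 0.9452 = -0.282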